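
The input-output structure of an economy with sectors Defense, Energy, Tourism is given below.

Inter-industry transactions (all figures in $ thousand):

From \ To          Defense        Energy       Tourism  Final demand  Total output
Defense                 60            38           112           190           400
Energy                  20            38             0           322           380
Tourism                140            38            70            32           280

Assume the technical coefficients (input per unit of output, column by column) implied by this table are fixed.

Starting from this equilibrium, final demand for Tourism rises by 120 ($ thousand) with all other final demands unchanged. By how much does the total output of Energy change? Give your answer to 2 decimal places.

Δx_E = 5.43

Technical coefficients a_ij = z_ij / X_j:
  a_DD = 60/400 = 0.15, a_ED = 20/400 = 0.05, a_TD = 140/400 = 0.35
  a_DE = 38/380 = 0.10, a_EE = 38/380 = 0.10, a_TE = 38/380 = 0.10
  a_DT = 112/280 = 0.40, a_ET = 0/280 = 0.00, a_TT = 70/280 = 0.25
I − A =
  [   0.85    -0.10    -0.40]
  [  -0.05     0.90     0.00]
  [  -0.35    -0.10     0.75]
Cofactors of I−A, C_ij = (−1)^(i+j)·(minor ij) (rows/columns in the sector order above):
  C_11 = (0.90)(0.75) − (0.00)(-0.10) = 0.6750
  C_12 = −[(-0.05)(0.75) − (0.00)(-0.35)] = 0.0375
  C_13 = (-0.05)(-0.10) − (0.90)(-0.35) = 0.3200
  C_21 = −[(-0.10)(0.75) − (-0.40)(-0.10)] = 0.1150
  C_22 = (0.85)(0.75) − (-0.40)(-0.35) = 0.4975
  C_23 = −[(0.85)(-0.10) − (-0.10)(-0.35)] = 0.1200
  C_31 = (-0.10)(0.00) − (-0.40)(0.90) = 0.3600
  C_32 = −[(0.85)(0.00) − (-0.40)(-0.05)] = 0.0200
  C_33 = (0.85)(0.90) − (-0.10)(-0.05) = 0.7600
det(I−A) = Σ_j (I−A)_1j·C_1j = (0.85)(0.6750) + (-0.10)(0.0375) + (-0.40)(0.3200) = 0.4420
adj(I−A) = Cᵀ =
  [ 0.6750   0.1150   0.3600]
  [ 0.0375   0.4975   0.0200]
  [ 0.3200   0.1200   0.7600]
(I − A)⁻¹ = adj(I−A) / det(I−A) ≈
  [   1.5271     0.2602     0.8145]
  [   0.0848     1.1256     0.0452]
  [   0.7240     0.2715     1.7195]
Δx = (I − A)⁻¹ Δd with Δd having +120 in the Tourism component and 0 elsewhere.
So Δx_E = L_ET · (+120), where L_ET = adj(I−A)_ET / det(I−A) = 0.0200 / 0.4420.
Δx_E = 0.0200 × (+120) / 0.4420 = 2.40 / 0.4420 ≈ 5.43.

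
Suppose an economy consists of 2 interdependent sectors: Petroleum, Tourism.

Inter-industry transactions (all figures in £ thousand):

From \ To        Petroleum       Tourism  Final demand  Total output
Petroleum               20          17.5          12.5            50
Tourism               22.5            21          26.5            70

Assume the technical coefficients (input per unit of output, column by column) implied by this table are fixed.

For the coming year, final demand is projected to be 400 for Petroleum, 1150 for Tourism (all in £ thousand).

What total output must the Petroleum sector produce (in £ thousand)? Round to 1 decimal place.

x_P = 1845.5

Technical coefficients a_ij = z_ij / X_j:
  a_PP = 20/50 = 0.40, a_TP = 22.5/50 = 0.45
  a_PT = 17.5/70 = 0.25, a_TT = 21/70 = 0.30
I − A =
  [   0.60    -0.25]
  [  -0.45     0.70]
det(I−A) = (0.60)(0.70) − (-0.25)(-0.45) = 0.3075
adj(I−A) = [[0.70, 0.25], [0.45, 0.60]]
(I − A)⁻¹ = adj(I−A) / det(I−A) ≈
  [   2.2764     0.8130]
  [   1.4634     1.9512]
x = (I − A)⁻¹ d = adj(I−A)·d / det(I−A), with det(I−A) = 0.3075:
  x_P = (0.70·400 + 0.25·1150) / 0.3075 = 567.50 / 0.3075 ≈ 1845.5
  x_T = (0.45·400 + 0.60·1150) / 0.3075 = 870.00 / 0.3075 ≈ 2829.3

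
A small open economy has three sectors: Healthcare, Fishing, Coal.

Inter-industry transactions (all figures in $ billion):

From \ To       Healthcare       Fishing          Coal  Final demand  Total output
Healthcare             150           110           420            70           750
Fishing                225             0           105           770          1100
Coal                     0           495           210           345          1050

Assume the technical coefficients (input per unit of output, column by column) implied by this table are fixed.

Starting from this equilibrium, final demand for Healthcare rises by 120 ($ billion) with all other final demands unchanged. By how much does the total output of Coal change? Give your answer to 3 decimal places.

Technical coefficients a_ij = z_ij / X_j:
  a_HH = 150/750 = 0.20, a_FH = 225/750 = 0.30, a_CH = 0/750 = 0.00
  a_HF = 110/1100 = 0.10, a_FF = 0/1100 = 0.00, a_CF = 495/1100 = 0.45
  a_HC = 420/1050 = 0.40, a_FC = 105/1050 = 0.10, a_CC = 210/1050 = 0.20
I − A =
  [   0.80    -0.10    -0.40]
  [  -0.30     1.00    -0.10]
  [   0.00    -0.45     0.80]
Cofactors of I−A, C_ij = (−1)^(i+j)·(minor ij) (rows/columns in the sector order above):
  C_11 = (1.00)(0.80) − (-0.10)(-0.45) = 0.7550
  C_12 = −[(-0.30)(0.80) − (-0.10)(0.00)] = 0.2400
  C_13 = (-0.30)(-0.45) − (1.00)(0.00) = 0.1350
  C_21 = −[(-0.10)(0.80) − (-0.40)(-0.45)] = 0.2600
  C_22 = (0.80)(0.80) − (-0.40)(0.00) = 0.6400
  C_23 = −[(0.80)(-0.45) − (-0.10)(0.00)] = 0.3600
  C_31 = (-0.10)(-0.10) − (-0.40)(1.00) = 0.4100
  C_32 = −[(0.80)(-0.10) − (-0.40)(-0.30)] = 0.2000
  C_33 = (0.80)(1.00) − (-0.10)(-0.30) = 0.7700
det(I−A) = Σ_j (I−A)_1j·C_1j = (0.80)(0.7550) + (-0.10)(0.2400) + (-0.40)(0.1350) = 0.5260
adj(I−A) = Cᵀ =
  [ 0.7550   0.2600   0.4100]
  [ 0.2400   0.6400   0.2000]
  [ 0.1350   0.3600   0.7700]
(I − A)⁻¹ = adj(I−A) / det(I−A) ≈
  [   1.4354     0.4943     0.7795]
  [   0.4563     1.2167     0.3802]
  [   0.2567     0.6844     1.4639]
Δx = (I − A)⁻¹ Δd with Δd having +120 in the Healthcare component and 0 elsewhere.
So Δx_C = L_CH · (+120), where L_CH = adj(I−A)_CH / det(I−A) = 0.1350 / 0.5260.
Δx_C = 0.1350 × (+120) / 0.5260 = 16.20 / 0.5260 ≈ 30.798.

Δx_C = 30.798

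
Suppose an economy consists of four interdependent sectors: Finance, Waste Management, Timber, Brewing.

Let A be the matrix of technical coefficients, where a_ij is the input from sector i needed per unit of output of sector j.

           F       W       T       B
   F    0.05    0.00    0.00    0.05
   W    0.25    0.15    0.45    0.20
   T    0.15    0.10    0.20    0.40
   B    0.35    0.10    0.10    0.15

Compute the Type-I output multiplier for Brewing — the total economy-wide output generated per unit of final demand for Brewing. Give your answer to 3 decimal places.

m_B = 3.050

I − A =
  [   0.95     0.00     0.00    -0.05]
  [  -0.25     0.85    -0.45    -0.20]
  [  -0.15    -0.10     0.80    -0.40]
  [  -0.35    -0.10    -0.10     0.85]
Compute the cofactors C_ij = (−1)^(i+j)·(3×3 minor ij) of I−A; the adjugate is their transpose:
adj(I−A) = Cᵀ =
  [ 0.469750   0.004500   0.006500   0.031750]
  [ 0.339375   0.593250   0.375750   0.336375]
  [ 0.262625   0.117750   0.651250   0.349625]
  [ 0.264250   0.085500   0.123500   0.603250]
det(I−A) = Σ_j (I−A)_1j·C_1j = (0.95)(0.469750) + (0.00)(0.339375) + (0.00)(0.262625) + (-0.05)(0.264250) = 0.43305
(I − A)⁻¹ = adj(I−A) / det(I−A) ≈
  [   1.0847     0.0104     0.0150     0.0733]
  [   0.7837     1.3699     0.8677     0.7768]
  [   0.6065     0.2719     1.5039     0.8074]
  [   0.6102     0.1974     0.2852     1.3930]
The output multiplier for sector j is the column-j sum of the Leontief inverse (I − A)⁻¹ = adj(I−A) / det(I−A).
Column B of adj(I−A): (0.031750, 0.336375, 0.349625, 0.603250); det(I−A) = 0.43305.
m_B = (0.031750 + 0.336375 + 0.349625 + 0.603250) / 0.43305 = 1.321 / 0.43305 ≈ 3.050.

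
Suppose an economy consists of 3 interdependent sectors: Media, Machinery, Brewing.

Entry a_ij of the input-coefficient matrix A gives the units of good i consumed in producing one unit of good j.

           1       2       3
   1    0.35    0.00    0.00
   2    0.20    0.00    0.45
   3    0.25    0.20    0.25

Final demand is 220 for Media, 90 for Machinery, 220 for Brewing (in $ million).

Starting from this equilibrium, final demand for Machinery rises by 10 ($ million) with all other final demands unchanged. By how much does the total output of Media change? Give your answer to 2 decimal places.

Δx_1 = 0.00

I − A =
  [   0.65     0.00     0.00]
  [  -0.20     1.00    -0.45]
  [  -0.25    -0.20     0.75]
Cofactors of I−A, C_ij = (−1)^(i+j)·(minor ij) (rows/columns in the sector order above):
  C_11 = (1.00)(0.75) − (-0.45)(-0.20) = 0.6600
  C_12 = −[(-0.20)(0.75) − (-0.45)(-0.25)] = 0.2625
  C_13 = (-0.20)(-0.20) − (1.00)(-0.25) = 0.2900
  C_21 = −[(0.00)(0.75) − (0.00)(-0.20)] = 0.0000
  C_22 = (0.65)(0.75) − (0.00)(-0.25) = 0.4875
  C_23 = −[(0.65)(-0.20) − (0.00)(-0.25)] = 0.1300
  C_31 = (0.00)(-0.45) − (0.00)(1.00) = 0.0000
  C_32 = −[(0.65)(-0.45) − (0.00)(-0.20)] = 0.2925
  C_33 = (0.65)(1.00) − (0.00)(-0.20) = 0.6500
det(I−A) = Σ_j (I−A)_1j·C_1j = (0.65)(0.6600) + (0.00)(0.2625) + (0.00)(0.2900) = 0.4290
adj(I−A) = Cᵀ =
  [ 0.6600   0.0000   0.0000]
  [ 0.2625   0.4875   0.2925]
  [ 0.2900   0.1300   0.6500]
(I − A)⁻¹ = adj(I−A) / det(I−A) ≈
  [   1.5385     0.0000     0.0000]
  [   0.6119     1.1364     0.6818]
  [   0.6760     0.3030     1.5152]
Δx = (I − A)⁻¹ Δd with Δd having +10 in the Machinery component and 0 elsewhere.
So Δx_1 = L_12 · (+10), where L_12 = adj(I−A)_12 / det(I−A) = 0.0000 / 0.4290.
Δx_1 = 0.0000 × (+10) / 0.4290 = 0.00 / 0.4290 = 0.00.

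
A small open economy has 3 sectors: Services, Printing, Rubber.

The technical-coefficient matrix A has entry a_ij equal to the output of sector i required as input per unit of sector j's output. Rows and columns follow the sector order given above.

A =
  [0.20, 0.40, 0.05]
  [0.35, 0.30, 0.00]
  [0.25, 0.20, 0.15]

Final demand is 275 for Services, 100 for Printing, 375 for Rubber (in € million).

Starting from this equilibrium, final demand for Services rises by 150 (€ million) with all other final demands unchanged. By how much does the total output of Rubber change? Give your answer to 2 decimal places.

Δx_3 = 106.60

I − A =
  [   0.80    -0.40    -0.05]
  [  -0.35     0.70     0.00]
  [  -0.25    -0.20     0.85]
Cofactors of I−A, C_ij = (−1)^(i+j)·(minor ij) (rows/columns in the sector order above):
  C_11 = (0.70)(0.85) − (0.00)(-0.20) = 0.5950
  C_12 = −[(-0.35)(0.85) − (0.00)(-0.25)] = 0.2975
  C_13 = (-0.35)(-0.20) − (0.70)(-0.25) = 0.2450
  C_21 = −[(-0.40)(0.85) − (-0.05)(-0.20)] = 0.3500
  C_22 = (0.80)(0.85) − (-0.05)(-0.25) = 0.6675
  C_23 = −[(0.80)(-0.20) − (-0.40)(-0.25)] = 0.2600
  C_31 = (-0.40)(0.00) − (-0.05)(0.70) = 0.0350
  C_32 = −[(0.80)(0.00) − (-0.05)(-0.35)] = 0.0175
  C_33 = (0.80)(0.70) − (-0.40)(-0.35) = 0.4200
det(I−A) = Σ_j (I−A)_1j·C_1j = (0.80)(0.5950) + (-0.40)(0.2975) + (-0.05)(0.2450) = 0.34475
adj(I−A) = Cᵀ =
  [ 0.5950   0.3500   0.0350]
  [ 0.2975   0.6675   0.0175]
  [ 0.2450   0.2600   0.4200]
(I − A)⁻¹ = adj(I−A) / det(I−A) ≈
  [   1.7259     1.0152     0.1015]
  [   0.8629     1.9362     0.0508]
  [   0.7107     0.7542     1.2183]
Δx = (I − A)⁻¹ Δd with Δd having +150 in the Services component and 0 elsewhere.
So Δx_3 = L_31 · (+150), where L_31 = adj(I−A)_31 / det(I−A) = 0.2450 / 0.34475.
Δx_3 = 0.2450 × (+150) / 0.34475 = 36.75 / 0.34475 ≈ 106.60.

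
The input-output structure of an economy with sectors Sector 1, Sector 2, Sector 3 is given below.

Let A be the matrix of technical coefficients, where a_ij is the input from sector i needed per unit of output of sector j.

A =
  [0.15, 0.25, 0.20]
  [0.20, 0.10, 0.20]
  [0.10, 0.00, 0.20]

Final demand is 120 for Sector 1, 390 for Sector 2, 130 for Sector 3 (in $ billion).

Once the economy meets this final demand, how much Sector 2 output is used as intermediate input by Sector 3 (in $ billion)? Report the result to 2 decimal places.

I − A =
  [   0.85    -0.25    -0.20]
  [  -0.20     0.90    -0.20]
  [  -0.10     0.00     0.80]
Cofactors of I−A, C_ij = (−1)^(i+j)·(minor ij) (rows/columns in the sector order above):
  C_11 = (0.90)(0.80) − (-0.20)(0.00) = 0.7200
  C_12 = −[(-0.20)(0.80) − (-0.20)(-0.10)] = 0.1800
  C_13 = (-0.20)(0.00) − (0.90)(-0.10) = 0.0900
  C_21 = −[(-0.25)(0.80) − (-0.20)(0.00)] = 0.2000
  C_22 = (0.85)(0.80) − (-0.20)(-0.10) = 0.6600
  C_23 = −[(0.85)(0.00) − (-0.25)(-0.10)] = 0.0250
  C_31 = (-0.25)(-0.20) − (-0.20)(0.90) = 0.2300
  C_32 = −[(0.85)(-0.20) − (-0.20)(-0.20)] = 0.2100
  C_33 = (0.85)(0.90) − (-0.25)(-0.20) = 0.7150
det(I−A) = Σ_j (I−A)_1j·C_1j = (0.85)(0.7200) + (-0.25)(0.1800) + (-0.20)(0.0900) = 0.5490
adj(I−A) = Cᵀ =
  [ 0.7200   0.2000   0.2300]
  [ 0.1800   0.6600   0.2100]
  [ 0.0900   0.0250   0.7150]
(I − A)⁻¹ = adj(I−A) / det(I−A) ≈
  [   1.3115     0.3643     0.4189]
  [   0.3279     1.2022     0.3825]
  [   0.1639     0.0455     1.3024]
First solve x = (I − A)⁻¹ d = adj(I−A)·d / det(I−A); in particular x_3 = (0.0900·120 + 0.0250·390 + 0.7150·130) / 0.5490 = 113.50 / 0.5490 ≈ 206.7395.
Intermediate flow from 2 to 3: z_23 = a_23 · x_3 = 0.20 × 113.50 / 0.5490 = 22.70 / 0.5490 ≈ 41.35.

z_23 = 41.35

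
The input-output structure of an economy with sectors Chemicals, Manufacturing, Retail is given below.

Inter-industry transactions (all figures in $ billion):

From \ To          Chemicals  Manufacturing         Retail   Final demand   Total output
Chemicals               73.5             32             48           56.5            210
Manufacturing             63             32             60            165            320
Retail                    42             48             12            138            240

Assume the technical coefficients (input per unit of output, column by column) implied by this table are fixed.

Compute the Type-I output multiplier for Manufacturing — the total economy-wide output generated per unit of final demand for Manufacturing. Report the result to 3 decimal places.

m_2 = 1.811

Technical coefficients a_ij = z_ij / X_j:
  a_11 = 73.5/210 = 0.35, a_21 = 63/210 = 0.30, a_31 = 42/210 = 0.20
  a_12 = 32/320 = 0.10, a_22 = 32/320 = 0.10, a_32 = 48/320 = 0.15
  a_13 = 48/240 = 0.20, a_23 = 60/240 = 0.25, a_33 = 12/240 = 0.05
I − A =
  [   0.65    -0.10    -0.20]
  [  -0.30     0.90    -0.25]
  [  -0.20    -0.15     0.95]
Cofactors of I−A, C_ij = (−1)^(i+j)·(minor ij) (rows/columns in the sector order above):
  C_11 = (0.90)(0.95) − (-0.25)(-0.15) = 0.8175
  C_12 = −[(-0.30)(0.95) − (-0.25)(-0.20)] = 0.3350
  C_13 = (-0.30)(-0.15) − (0.90)(-0.20) = 0.2250
  C_21 = −[(-0.10)(0.95) − (-0.20)(-0.15)] = 0.1250
  C_22 = (0.65)(0.95) − (-0.20)(-0.20) = 0.5775
  C_23 = −[(0.65)(-0.15) − (-0.10)(-0.20)] = 0.1175
  C_31 = (-0.10)(-0.25) − (-0.20)(0.90) = 0.2050
  C_32 = −[(0.65)(-0.25) − (-0.20)(-0.30)] = 0.2225
  C_33 = (0.65)(0.90) − (-0.10)(-0.30) = 0.5550
det(I−A) = Σ_j (I−A)_1j·C_1j = (0.65)(0.8175) + (-0.10)(0.3350) + (-0.20)(0.2250) = 0.452875
adj(I−A) = Cᵀ =
  [ 0.8175   0.1250   0.2050]
  [ 0.3350   0.5775   0.2225]
  [ 0.2250   0.1175   0.5550]
(I − A)⁻¹ = adj(I−A) / det(I−A) ≈
  [   1.8051     0.2760     0.4527]
  [   0.7397     1.2752     0.4913]
  [   0.4968     0.2595     1.2255]
The output multiplier for sector j is the column-j sum of the Leontief inverse (I − A)⁻¹ = adj(I−A) / det(I−A).
Column 2 of adj(I−A): (0.1250, 0.5775, 0.1175); det(I−A) = 0.452875.
m_2 = (0.1250 + 0.5775 + 0.1175) / 0.452875 = 0.82 / 0.452875 ≈ 1.811.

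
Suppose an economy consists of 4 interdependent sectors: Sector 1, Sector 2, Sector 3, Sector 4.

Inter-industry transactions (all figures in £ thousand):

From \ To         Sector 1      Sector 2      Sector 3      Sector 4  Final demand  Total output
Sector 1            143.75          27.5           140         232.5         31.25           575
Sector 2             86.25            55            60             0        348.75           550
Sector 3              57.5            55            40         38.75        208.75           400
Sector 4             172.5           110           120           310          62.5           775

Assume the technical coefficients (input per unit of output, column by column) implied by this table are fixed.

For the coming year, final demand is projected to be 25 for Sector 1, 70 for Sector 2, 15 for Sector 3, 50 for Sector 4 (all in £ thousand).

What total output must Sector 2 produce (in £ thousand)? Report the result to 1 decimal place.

Technical coefficients a_ij = z_ij / X_j:
  a_11 = 143.75/575 = 0.25, a_21 = 86.25/575 = 0.15, a_31 = 57.5/575 = 0.10, a_41 = 172.5/575 = 0.30
  a_12 = 27.5/550 = 0.05, a_22 = 55/550 = 0.10, a_32 = 55/550 = 0.10, a_42 = 110/550 = 0.20
  a_13 = 140/400 = 0.35, a_23 = 60/400 = 0.15, a_33 = 40/400 = 0.10, a_43 = 120/400 = 0.30
  a_14 = 232.5/775 = 0.30, a_24 = 0/775 = 0.00, a_34 = 38.75/775 = 0.05, a_44 = 310/775 = 0.40
I − A =
  [   0.75    -0.05    -0.35    -0.30]
  [  -0.15     0.90    -0.15     0.00]
  [  -0.10    -0.10     0.90    -0.05]
  [  -0.30    -0.20    -0.30     0.60]
Compute the cofactors C_ij = (−1)^(i+j)·(3×3 minor ij) of I−A; the adjugate is their transpose:
adj(I−A) = Cᵀ =
  [ 0.462000   0.113750   0.283500   0.254625]
  [ 0.090000   0.277500   0.099000   0.053250]
  [ 0.078000   0.053250   0.310500   0.064875]
  [ 0.300000   0.176000   0.330000   0.552000]
det(I−A) = Σ_j (I−A)_1j·C_1j = (0.75)(0.462000) + (-0.05)(0.090000) + (-0.35)(0.078000) + (-0.30)(0.300000) = 0.2247
(I − A)⁻¹ = adj(I−A) / det(I−A) ≈
  [   2.0561     0.5062     1.2617     1.1332]
  [   0.4005     1.2350     0.4406     0.2370]
  [   0.3471     0.2370     1.3818     0.2887]
  [   1.3351     0.7833     1.4686     2.4566]
x = (I − A)⁻¹ d = adj(I−A)·d / det(I−A), with det(I−A) = 0.2247:
  x_1 = (0.462000·25 + 0.113750·70 + 0.283500·15 + 0.254625·50) / 0.2247 = 36.49625 / 0.2247 ≈ 162.4
  x_2 = (0.090000·25 + 0.277500·70 + 0.099000·15 + 0.053250·50) / 0.2247 = 25.8225 / 0.2247 ≈ 114.9
  x_3 = (0.078000·25 + 0.053250·70 + 0.310500·15 + 0.064875·50) / 0.2247 = 13.57875 / 0.2247 ≈ 60.4
  x_4 = (0.300000·25 + 0.176000·70 + 0.330000·15 + 0.552000·50) / 0.2247 = 52.37 / 0.2247 ≈ 233.1

x_2 = 114.9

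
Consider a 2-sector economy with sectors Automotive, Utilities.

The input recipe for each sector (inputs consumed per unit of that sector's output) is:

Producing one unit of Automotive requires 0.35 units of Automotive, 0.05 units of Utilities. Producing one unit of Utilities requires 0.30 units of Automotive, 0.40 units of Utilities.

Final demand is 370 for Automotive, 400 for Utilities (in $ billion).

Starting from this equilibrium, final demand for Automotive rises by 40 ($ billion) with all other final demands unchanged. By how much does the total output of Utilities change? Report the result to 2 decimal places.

Δx_2 = 5.33

I − A =
  [   0.65    -0.30]
  [  -0.05     0.60]
det(I−A) = (0.65)(0.60) − (-0.30)(-0.05) = 0.3750
adj(I−A) = [[0.60, 0.30], [0.05, 0.65]]
(I − A)⁻¹ = adj(I−A) / det(I−A) ≈
  [   1.6000     0.8000]
  [   0.1333     1.7333]
Δx = (I − A)⁻¹ Δd with Δd having +40 in the Automotive component and 0 elsewhere.
So Δx_2 = L_21 · (+40), where L_21 = adj(I−A)_21 / det(I−A) = 0.05 / 0.3750.
Δx_2 = 0.05 × (+40) / 0.3750 = 2.00 / 0.3750 ≈ 5.33.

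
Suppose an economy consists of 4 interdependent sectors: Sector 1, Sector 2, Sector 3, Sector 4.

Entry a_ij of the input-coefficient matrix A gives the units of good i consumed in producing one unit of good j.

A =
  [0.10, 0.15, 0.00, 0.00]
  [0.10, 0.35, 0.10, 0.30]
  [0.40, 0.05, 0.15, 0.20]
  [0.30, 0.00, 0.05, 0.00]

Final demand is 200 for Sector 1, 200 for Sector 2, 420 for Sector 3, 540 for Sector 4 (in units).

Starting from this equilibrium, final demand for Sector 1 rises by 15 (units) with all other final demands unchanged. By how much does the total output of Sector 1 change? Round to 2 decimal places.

I − A =
  [   0.90    -0.15     0.00     0.00]
  [  -0.10     0.65    -0.10    -0.30]
  [  -0.40    -0.05     0.85    -0.20]
  [  -0.30     0.00    -0.05     1.00]
Compute the cofactors C_ij = (−1)^(i+j)·(3×3 minor ij) of I−A; the adjugate is their transpose:
adj(I−A) = Cᵀ =
  [ 0.54025   0.12600   0.01725   0.04125]
  [ 0.21250   0.75600   0.10350   0.24750]
  [ 0.30850   0.11400   0.55650   0.14550]
  [ 0.17750   0.04350   0.03300   0.47400]
det(I−A) = Σ_j (I−A)_1j·C_1j = (0.90)(0.54025) + (-0.15)(0.21250) + (0.00)(0.30850) + (0.00)(0.17750) = 0.45435
(I − A)⁻¹ = adj(I−A) / det(I−A) ≈
  [   1.1891     0.2773     0.0380     0.0908]
  [   0.4677     1.6639     0.2278     0.5447]
  [   0.6790     0.2509     1.2248     0.3202]
  [   0.3907     0.0957     0.0726     1.0432]
Δx = (I − A)⁻¹ Δd with Δd having +15 in the Sector 1 component and 0 elsewhere.
So Δx_1 = L_11 · (+15), where L_11 = adj(I−A)_11 / det(I−A) = 0.54025 / 0.45435.
Δx_1 = 0.54025 × (+15) / 0.45435 = 8.10375 / 0.45435 ≈ 17.84.

Δx_1 = 17.84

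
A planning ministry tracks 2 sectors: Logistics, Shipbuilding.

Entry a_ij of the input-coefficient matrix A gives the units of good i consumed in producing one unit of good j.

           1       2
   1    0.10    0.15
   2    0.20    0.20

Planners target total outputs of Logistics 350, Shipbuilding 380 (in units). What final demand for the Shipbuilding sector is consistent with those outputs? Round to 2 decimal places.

I − A =
  [   0.90    -0.15]
  [  -0.20     0.80]
d = (I − A) x:
  d_1 = (+0.90)·350 + (-0.15)·380 = 258.00
  d_2 = (-0.20)·350 + (+0.80)·380 = 234.00

d_2 = 234.00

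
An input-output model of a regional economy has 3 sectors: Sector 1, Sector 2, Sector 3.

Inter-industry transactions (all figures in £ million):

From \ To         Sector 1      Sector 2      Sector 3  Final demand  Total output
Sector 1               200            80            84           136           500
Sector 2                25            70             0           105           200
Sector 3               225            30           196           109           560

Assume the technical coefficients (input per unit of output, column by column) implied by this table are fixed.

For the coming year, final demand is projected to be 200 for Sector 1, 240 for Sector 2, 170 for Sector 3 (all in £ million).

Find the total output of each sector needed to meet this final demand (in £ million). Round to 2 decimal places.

x_1 = 863.81, x_2 = 435.68, x_3 = 960.10

Technical coefficients a_ij = z_ij / X_j:
  a_11 = 200/500 = 0.40, a_21 = 25/500 = 0.05, a_31 = 225/500 = 0.45
  a_12 = 80/200 = 0.40, a_22 = 70/200 = 0.35, a_32 = 30/200 = 0.15
  a_13 = 84/560 = 0.15, a_23 = 0/560 = 0.00, a_33 = 196/560 = 0.35
I − A =
  [   0.60    -0.40    -0.15]
  [  -0.05     0.65     0.00]
  [  -0.45    -0.15     0.65]
Cofactors of I−A, C_ij = (−1)^(i+j)·(minor ij) (rows/columns in the sector order above):
  C_11 = (0.65)(0.65) − (0.00)(-0.15) = 0.4225
  C_12 = −[(-0.05)(0.65) − (0.00)(-0.45)] = 0.0325
  C_13 = (-0.05)(-0.15) − (0.65)(-0.45) = 0.3000
  C_21 = −[(-0.40)(0.65) − (-0.15)(-0.15)] = 0.2825
  C_22 = (0.60)(0.65) − (-0.15)(-0.45) = 0.3225
  C_23 = −[(0.60)(-0.15) − (-0.40)(-0.45)] = 0.2700
  C_31 = (-0.40)(0.00) − (-0.15)(0.65) = 0.0975
  C_32 = −[(0.60)(0.00) − (-0.15)(-0.05)] = 0.0075
  C_33 = (0.60)(0.65) − (-0.40)(-0.05) = 0.3700
det(I−A) = Σ_j (I−A)_1j·C_1j = (0.60)(0.4225) + (-0.40)(0.0325) + (-0.15)(0.3000) = 0.1955
adj(I−A) = Cᵀ =
  [ 0.4225   0.2825   0.0975]
  [ 0.0325   0.3225   0.0075]
  [ 0.3000   0.2700   0.3700]
(I − A)⁻¹ = adj(I−A) / det(I−A) ≈
  [   2.1611     1.4450     0.4987]
  [   0.1662     1.6496     0.0384]
  [   1.5345     1.3811     1.8926]
x = (I − A)⁻¹ d = adj(I−A)·d / det(I−A), with det(I−A) = 0.1955:
  x_1 = (0.4225·200 + 0.2825·240 + 0.0975·170) / 0.1955 = 168.875 / 0.1955 ≈ 863.81
  x_2 = (0.0325·200 + 0.3225·240 + 0.0075·170) / 0.1955 = 85.175 / 0.1955 ≈ 435.68
  x_3 = (0.3000·200 + 0.2700·240 + 0.3700·170) / 0.1955 = 187.70 / 0.1955 ≈ 960.10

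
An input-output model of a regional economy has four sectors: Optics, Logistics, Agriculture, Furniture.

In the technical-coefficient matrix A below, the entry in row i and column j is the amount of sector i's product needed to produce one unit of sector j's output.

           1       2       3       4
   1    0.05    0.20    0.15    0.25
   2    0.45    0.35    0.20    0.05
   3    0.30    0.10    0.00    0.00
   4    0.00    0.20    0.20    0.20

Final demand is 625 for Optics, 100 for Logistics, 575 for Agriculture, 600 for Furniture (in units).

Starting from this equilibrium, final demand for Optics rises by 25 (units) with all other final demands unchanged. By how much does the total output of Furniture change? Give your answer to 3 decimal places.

I − A =
  [   0.95    -0.20    -0.15    -0.25]
  [  -0.45     0.65    -0.20    -0.05]
  [  -0.30    -0.10     1.00     0.00]
  [   0.00    -0.20    -0.20     0.80]
Compute the cofactors C_ij = (−1)^(i+j)·(3×3 minor ij) of I−A; the adjugate is their transpose:
adj(I−A) = Cᵀ =
  [ 0.49300   0.22700   0.15300   0.16825]
  [ 0.41100   0.70900   0.23800   0.17275]
  [ 0.18900   0.13900   0.39000   0.06775]
  [ 0.15000   0.21200   0.15700   0.46050]
det(I−A) = Σ_j (I−A)_1j·C_1j = (0.95)(0.49300) + (-0.20)(0.41100) + (-0.15)(0.18900) + (-0.25)(0.15000) = 0.3203
(I − A)⁻¹ = adj(I−A) / det(I−A) ≈
  [   1.5392     0.7087     0.4777     0.5253]
  [   1.2832     2.2135     0.7431     0.5393]
  [   0.5901     0.4340     1.2176     0.2115]
  [   0.4683     0.6619     0.4902     1.4377]
Δx = (I − A)⁻¹ Δd with Δd having +25 in the Optics component and 0 elsewhere.
So Δx_4 = L_41 · (+25), where L_41 = adj(I−A)_41 / det(I−A) = 0.15000 / 0.3203.
Δx_4 = 0.15000 × (+25) / 0.3203 = 3.75 / 0.3203 ≈ 11.708.

Δx_4 = 11.708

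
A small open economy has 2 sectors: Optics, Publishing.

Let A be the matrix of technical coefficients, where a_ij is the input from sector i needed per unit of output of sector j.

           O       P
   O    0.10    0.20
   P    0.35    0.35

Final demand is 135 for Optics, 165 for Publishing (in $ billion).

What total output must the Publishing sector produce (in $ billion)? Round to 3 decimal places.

I − A =
  [   0.90    -0.20]
  [  -0.35     0.65]
det(I−A) = (0.90)(0.65) − (-0.20)(-0.35) = 0.5150
adj(I−A) = [[0.65, 0.20], [0.35, 0.90]]
(I − A)⁻¹ = adj(I−A) / det(I−A) ≈
  [   1.2621     0.3883]
  [   0.6796     1.7476]
x = (I − A)⁻¹ d = adj(I−A)·d / det(I−A), with det(I−A) = 0.5150:
  x_O = (0.65·135 + 0.20·165) / 0.5150 = 120.75 / 0.5150 ≈ 234.466
  x_P = (0.35·135 + 0.90·165) / 0.5150 = 195.75 / 0.5150 ≈ 380.097

x_P = 380.097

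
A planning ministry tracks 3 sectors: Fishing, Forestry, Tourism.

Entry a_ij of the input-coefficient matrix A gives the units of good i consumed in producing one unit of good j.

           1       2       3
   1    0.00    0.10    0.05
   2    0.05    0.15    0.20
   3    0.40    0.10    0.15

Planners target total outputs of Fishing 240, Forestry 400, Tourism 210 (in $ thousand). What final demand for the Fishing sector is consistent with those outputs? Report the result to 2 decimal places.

I − A =
  [   1.00    -0.10    -0.05]
  [  -0.05     0.85    -0.20]
  [  -0.40    -0.10     0.85]
d = (I − A) x:
  d_1 = (+1.00)·240 + (-0.10)·400 + (-0.05)·210 = 189.50
  d_2 = (-0.05)·240 + (+0.85)·400 + (-0.20)·210 = 286.00
  d_3 = (-0.40)·240 + (-0.10)·400 + (+0.85)·210 = 42.50

d_1 = 189.50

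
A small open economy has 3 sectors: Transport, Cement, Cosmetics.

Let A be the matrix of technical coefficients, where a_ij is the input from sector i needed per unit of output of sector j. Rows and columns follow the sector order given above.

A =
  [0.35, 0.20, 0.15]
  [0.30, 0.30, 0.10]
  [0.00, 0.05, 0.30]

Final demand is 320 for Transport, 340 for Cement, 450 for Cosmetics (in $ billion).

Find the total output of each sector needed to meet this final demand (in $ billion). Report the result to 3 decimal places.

I − A =
  [   0.65    -0.20    -0.15]
  [  -0.30     0.70    -0.10]
  [   0.00    -0.05     0.70]
Cofactors of I−A, C_ij = (−1)^(i+j)·(minor ij) (rows/columns in the sector order above):
  C_11 = (0.70)(0.70) − (-0.10)(-0.05) = 0.4850
  C_12 = −[(-0.30)(0.70) − (-0.10)(0.00)] = 0.2100
  C_13 = (-0.30)(-0.05) − (0.70)(0.00) = 0.0150
  C_21 = −[(-0.20)(0.70) − (-0.15)(-0.05)] = 0.1475
  C_22 = (0.65)(0.70) − (-0.15)(0.00) = 0.4550
  C_23 = −[(0.65)(-0.05) − (-0.20)(0.00)] = 0.0325
  C_31 = (-0.20)(-0.10) − (-0.15)(0.70) = 0.1250
  C_32 = −[(0.65)(-0.10) − (-0.15)(-0.30)] = 0.1100
  C_33 = (0.65)(0.70) − (-0.20)(-0.30) = 0.3950
det(I−A) = Σ_j (I−A)_1j·C_1j = (0.65)(0.4850) + (-0.20)(0.2100) + (-0.15)(0.0150) = 0.2710
adj(I−A) = Cᵀ =
  [ 0.4850   0.1475   0.1250]
  [ 0.2100   0.4550   0.1100]
  [ 0.0150   0.0325   0.3950]
(I − A)⁻¹ = adj(I−A) / det(I−A) ≈
  [   1.7897     0.5443     0.4613]
  [   0.7749     1.6790     0.4059]
  [   0.0554     0.1199     1.4576]
x = (I − A)⁻¹ d = adj(I−A)·d / det(I−A), with det(I−A) = 0.2710:
  x_1 = (0.4850·320 + 0.1475·340 + 0.1250·450) / 0.2710 = 261.60 / 0.2710 ≈ 965.314
  x_2 = (0.2100·320 + 0.4550·340 + 0.1100·450) / 0.2710 = 271.40 / 0.2710 ≈ 1001.476
  x_3 = (0.0150·320 + 0.0325·340 + 0.3950·450) / 0.2710 = 193.60 / 0.2710 ≈ 714.391

x_1 = 965.314, x_2 = 1001.476, x_3 = 714.391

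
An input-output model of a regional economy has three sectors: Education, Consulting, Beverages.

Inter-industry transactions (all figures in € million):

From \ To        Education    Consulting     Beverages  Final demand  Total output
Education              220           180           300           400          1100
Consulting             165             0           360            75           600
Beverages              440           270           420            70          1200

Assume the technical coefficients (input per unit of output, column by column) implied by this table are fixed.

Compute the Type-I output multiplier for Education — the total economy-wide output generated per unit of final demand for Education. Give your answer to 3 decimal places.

Technical coefficients a_ij = z_ij / X_j:
  a_11 = 220/1100 = 0.20, a_21 = 165/1100 = 0.15, a_31 = 440/1100 = 0.40
  a_12 = 180/600 = 0.30, a_22 = 0/600 = 0.00, a_32 = 270/600 = 0.45
  a_13 = 300/1200 = 0.25, a_23 = 360/1200 = 0.30, a_33 = 420/1200 = 0.35
I − A =
  [   0.80    -0.30    -0.25]
  [  -0.15     1.00    -0.30]
  [  -0.40    -0.45     0.65]
Cofactors of I−A, C_ij = (−1)^(i+j)·(minor ij) (rows/columns in the sector order above):
  C_11 = (1.00)(0.65) − (-0.30)(-0.45) = 0.5150
  C_12 = −[(-0.15)(0.65) − (-0.30)(-0.40)] = 0.2175
  C_13 = (-0.15)(-0.45) − (1.00)(-0.40) = 0.4675
  C_21 = −[(-0.30)(0.65) − (-0.25)(-0.45)] = 0.3075
  C_22 = (0.80)(0.65) − (-0.25)(-0.40) = 0.4200
  C_23 = −[(0.80)(-0.45) − (-0.30)(-0.40)] = 0.4800
  C_31 = (-0.30)(-0.30) − (-0.25)(1.00) = 0.3400
  C_32 = −[(0.80)(-0.30) − (-0.25)(-0.15)] = 0.2775
  C_33 = (0.80)(1.00) − (-0.30)(-0.15) = 0.7550
det(I−A) = Σ_j (I−A)_1j·C_1j = (0.80)(0.5150) + (-0.30)(0.2175) + (-0.25)(0.4675) = 0.229875
adj(I−A) = Cᵀ =
  [ 0.5150   0.3075   0.3400]
  [ 0.2175   0.4200   0.2775]
  [ 0.4675   0.4800   0.7550]
(I − A)⁻¹ = adj(I−A) / det(I−A) ≈
  [   2.2403     1.3377     1.4791]
  [   0.9462     1.8271     1.2072]
  [   2.0337     2.0881     3.2844]
The output multiplier for sector j is the column-j sum of the Leontief inverse (I − A)⁻¹ = adj(I−A) / det(I−A).
Column 1 of adj(I−A): (0.5150, 0.2175, 0.4675); det(I−A) = 0.229875.
m_1 = (0.5150 + 0.2175 + 0.4675) / 0.229875 = 1.20 / 0.229875 ≈ 5.220.

m_1 = 5.220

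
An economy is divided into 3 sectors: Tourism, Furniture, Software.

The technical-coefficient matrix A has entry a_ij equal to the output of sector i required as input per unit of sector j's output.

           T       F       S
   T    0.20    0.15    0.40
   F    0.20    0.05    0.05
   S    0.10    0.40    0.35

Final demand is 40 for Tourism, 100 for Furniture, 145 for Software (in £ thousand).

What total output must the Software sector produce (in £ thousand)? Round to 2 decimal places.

x_S = 377.43

I − A =
  [   0.80    -0.15    -0.40]
  [  -0.20     0.95    -0.05]
  [  -0.10    -0.40     0.65]
Cofactors of I−A, C_ij = (−1)^(i+j)·(minor ij) (rows/columns in the sector order above):
  C_11 = (0.95)(0.65) − (-0.05)(-0.40) = 0.5975
  C_12 = −[(-0.20)(0.65) − (-0.05)(-0.10)] = 0.1350
  C_13 = (-0.20)(-0.40) − (0.95)(-0.10) = 0.1750
  C_21 = −[(-0.15)(0.65) − (-0.40)(-0.40)] = 0.2575
  C_22 = (0.80)(0.65) − (-0.40)(-0.10) = 0.4800
  C_23 = −[(0.80)(-0.40) − (-0.15)(-0.10)] = 0.3350
  C_31 = (-0.15)(-0.05) − (-0.40)(0.95) = 0.3875
  C_32 = −[(0.80)(-0.05) − (-0.40)(-0.20)] = 0.1200
  C_33 = (0.80)(0.95) − (-0.15)(-0.20) = 0.7300
det(I−A) = Σ_j (I−A)_1j·C_1j = (0.80)(0.5975) + (-0.15)(0.1350) + (-0.40)(0.1750) = 0.38775
adj(I−A) = Cᵀ =
  [ 0.5975   0.2575   0.3875]
  [ 0.1350   0.4800   0.1200]
  [ 0.1750   0.3350   0.7300]
(I − A)⁻¹ = adj(I−A) / det(I−A) ≈
  [   1.5409     0.6641     0.9994]
  [   0.3482     1.2379     0.3095]
  [   0.4513     0.8640     1.8827]
x = (I − A)⁻¹ d = adj(I−A)·d / det(I−A), with det(I−A) = 0.38775:
  x_T = (0.5975·40 + 0.2575·100 + 0.3875·145) / 0.38775 = 105.8375 / 0.38775 ≈ 272.95
  x_F = (0.1350·40 + 0.4800·100 + 0.1200·145) / 0.38775 = 70.80 / 0.38775 ≈ 182.59
  x_S = (0.1750·40 + 0.3350·100 + 0.7300·145) / 0.38775 = 146.35 / 0.38775 ≈ 377.43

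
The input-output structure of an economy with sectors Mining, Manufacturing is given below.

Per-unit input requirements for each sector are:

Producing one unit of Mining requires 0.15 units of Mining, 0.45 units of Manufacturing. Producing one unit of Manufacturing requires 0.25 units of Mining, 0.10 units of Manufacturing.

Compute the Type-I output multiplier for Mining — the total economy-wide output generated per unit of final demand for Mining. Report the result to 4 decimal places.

I − A =
  [   0.85    -0.25]
  [  -0.45     0.90]
det(I−A) = (0.85)(0.90) − (-0.25)(-0.45) = 0.6525
adj(I−A) = [[0.90, 0.25], [0.45, 0.85]]
(I − A)⁻¹ = adj(I−A) / det(I−A) ≈
  [   1.37931     0.38314]
  [   0.68966     1.30268]
The output multiplier for sector j is the column-j sum of the Leontief inverse (I − A)⁻¹ = adj(I−A) / det(I−A).
Column 1 of adj(I−A): (0.90, 0.45); det(I−A) = 0.6525.
m_1 = (0.90 + 0.45) / 0.6525 = 1.35 / 0.6525 ≈ 2.0690.

m_1 = 2.0690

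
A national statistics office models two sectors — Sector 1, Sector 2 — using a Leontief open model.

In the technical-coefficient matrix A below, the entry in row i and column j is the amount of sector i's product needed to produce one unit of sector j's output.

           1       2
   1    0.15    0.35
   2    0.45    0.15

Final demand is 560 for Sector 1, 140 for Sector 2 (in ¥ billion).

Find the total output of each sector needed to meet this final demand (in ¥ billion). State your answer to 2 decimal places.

x_1 = 929.20, x_2 = 656.64

I − A =
  [   0.85    -0.35]
  [  -0.45     0.85]
det(I−A) = (0.85)(0.85) − (-0.35)(-0.45) = 0.5650
adj(I−A) = [[0.85, 0.35], [0.45, 0.85]]
(I − A)⁻¹ = adj(I−A) / det(I−A) ≈
  [   1.5044     0.6195]
  [   0.7965     1.5044]
x = (I − A)⁻¹ d = adj(I−A)·d / det(I−A), with det(I−A) = 0.5650:
  x_1 = (0.85·560 + 0.35·140) / 0.5650 = 525.00 / 0.5650 ≈ 929.20
  x_2 = (0.45·560 + 0.85·140) / 0.5650 = 371.00 / 0.5650 ≈ 656.64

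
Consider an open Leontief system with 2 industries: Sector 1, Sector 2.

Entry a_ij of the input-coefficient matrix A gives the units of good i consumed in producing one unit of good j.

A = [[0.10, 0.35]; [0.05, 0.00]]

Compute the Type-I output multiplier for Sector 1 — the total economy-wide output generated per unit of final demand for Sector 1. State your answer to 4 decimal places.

I − A =
  [   0.90    -0.35]
  [  -0.05     1.00]
det(I−A) = (0.90)(1.00) − (-0.35)(-0.05) = 0.8825
adj(I−A) = [[1.00, 0.35], [0.05, 0.90]]
(I − A)⁻¹ = adj(I−A) / det(I−A) ≈
  [   1.13314     0.39660]
  [   0.05666     1.01983]
The output multiplier for sector j is the column-j sum of the Leontief inverse (I − A)⁻¹ = adj(I−A) / det(I−A).
Column 1 of adj(I−A): (1.00, 0.05); det(I−A) = 0.8825.
m_1 = (1.00 + 0.05) / 0.8825 = 1.05 / 0.8825 ≈ 1.1898.

m_1 = 1.1898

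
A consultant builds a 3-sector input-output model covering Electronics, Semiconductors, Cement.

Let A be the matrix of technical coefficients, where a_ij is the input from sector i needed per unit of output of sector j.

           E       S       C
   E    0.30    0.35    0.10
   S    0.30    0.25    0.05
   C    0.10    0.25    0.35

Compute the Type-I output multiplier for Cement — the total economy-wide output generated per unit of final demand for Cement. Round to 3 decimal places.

I − A =
  [   0.70    -0.35    -0.10]
  [  -0.30     0.75    -0.05]
  [  -0.10    -0.25     0.65]
Cofactors of I−A, C_ij = (−1)^(i+j)·(minor ij) (rows/columns in the sector order above):
  C_11 = (0.75)(0.65) − (-0.05)(-0.25) = 0.4750
  C_12 = −[(-0.30)(0.65) − (-0.05)(-0.10)] = 0.2000
  C_13 = (-0.30)(-0.25) − (0.75)(-0.10) = 0.1500
  C_21 = −[(-0.35)(0.65) − (-0.10)(-0.25)] = 0.2525
  C_22 = (0.70)(0.65) − (-0.10)(-0.10) = 0.4450
  C_23 = −[(0.70)(-0.25) − (-0.35)(-0.10)] = 0.2100
  C_31 = (-0.35)(-0.05) − (-0.10)(0.75) = 0.0925
  C_32 = −[(0.70)(-0.05) − (-0.10)(-0.30)] = 0.0650
  C_33 = (0.70)(0.75) − (-0.35)(-0.30) = 0.4200
det(I−A) = Σ_j (I−A)_1j·C_1j = (0.70)(0.4750) + (-0.35)(0.2000) + (-0.10)(0.1500) = 0.2475
adj(I−A) = Cᵀ =
  [ 0.4750   0.2525   0.0925]
  [ 0.2000   0.4450   0.0650]
  [ 0.1500   0.2100   0.4200]
(I − A)⁻¹ = adj(I−A) / det(I−A) ≈
  [   1.9192     1.0202     0.3737]
  [   0.8081     1.7980     0.2626]
  [   0.6061     0.8485     1.6970]
The output multiplier for sector j is the column-j sum of the Leontief inverse (I − A)⁻¹ = adj(I−A) / det(I−A).
Column C of adj(I−A): (0.0925, 0.0650, 0.4200); det(I−A) = 0.2475.
m_C = (0.0925 + 0.0650 + 0.4200) / 0.2475 = 0.5775 / 0.2475 ≈ 2.333.

m_C = 2.333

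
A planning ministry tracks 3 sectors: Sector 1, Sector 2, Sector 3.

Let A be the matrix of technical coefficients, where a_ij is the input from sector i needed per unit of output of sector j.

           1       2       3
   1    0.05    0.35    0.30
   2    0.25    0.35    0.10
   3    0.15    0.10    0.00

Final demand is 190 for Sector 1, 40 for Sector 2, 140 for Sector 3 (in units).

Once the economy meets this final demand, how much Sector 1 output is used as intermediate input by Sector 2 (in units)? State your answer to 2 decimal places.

I − A =
  [   0.95    -0.35    -0.30]
  [  -0.25     0.65    -0.10]
  [  -0.15    -0.10     1.00]
Cofactors of I−A, C_ij = (−1)^(i+j)·(minor ij) (rows/columns in the sector order above):
  C_11 = (0.65)(1.00) − (-0.10)(-0.10) = 0.6400
  C_12 = −[(-0.25)(1.00) − (-0.10)(-0.15)] = 0.2650
  C_13 = (-0.25)(-0.10) − (0.65)(-0.15) = 0.1225
  C_21 = −[(-0.35)(1.00) − (-0.30)(-0.10)] = 0.3800
  C_22 = (0.95)(1.00) − (-0.30)(-0.15) = 0.9050
  C_23 = −[(0.95)(-0.10) − (-0.35)(-0.15)] = 0.1475
  C_31 = (-0.35)(-0.10) − (-0.30)(0.65) = 0.2300
  C_32 = −[(0.95)(-0.10) − (-0.30)(-0.25)] = 0.1700
  C_33 = (0.95)(0.65) − (-0.35)(-0.25) = 0.5300
det(I−A) = Σ_j (I−A)_1j·C_1j = (0.95)(0.6400) + (-0.35)(0.2650) + (-0.30)(0.1225) = 0.4785
adj(I−A) = Cᵀ =
  [ 0.6400   0.3800   0.2300]
  [ 0.2650   0.9050   0.1700]
  [ 0.1225   0.1475   0.5300]
(I − A)⁻¹ = adj(I−A) / det(I−A) ≈
  [   1.3375     0.7941     0.4807]
  [   0.5538     1.8913     0.3553]
  [   0.2560     0.3083     1.1076]
First solve x = (I − A)⁻¹ d = adj(I−A)·d / det(I−A); in particular x_2 = (0.2650·190 + 0.9050·40 + 0.1700·140) / 0.4785 = 110.35 / 0.4785 ≈ 230.6165.
Intermediate flow from 1 to 2: z_12 = a_12 · x_2 = 0.35 × 110.35 / 0.4785 = 38.6225 / 0.4785 ≈ 80.72.

z_12 = 80.72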